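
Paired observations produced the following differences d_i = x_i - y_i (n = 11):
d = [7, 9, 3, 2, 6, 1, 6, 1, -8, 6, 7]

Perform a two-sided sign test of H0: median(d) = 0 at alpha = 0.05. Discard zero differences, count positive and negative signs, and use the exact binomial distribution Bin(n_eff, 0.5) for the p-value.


Step 1: Discard zero differences. Original n = 11; n_eff = number of nonzero differences = 11.
Nonzero differences (with sign): +7, +9, +3, +2, +6, +1, +6, +1, -8, +6, +7
Step 2: Count signs: positive = 10, negative = 1.
Step 3: Under H0: P(positive) = 0.5, so the number of positives S ~ Bin(11, 0.5).
Step 4: Two-sided exact p-value = sum of Bin(11,0.5) probabilities at or below the observed probability = 0.011719.
Step 5: alpha = 0.05. reject H0.

n_eff = 11, pos = 10, neg = 1, p = 0.011719, reject H0.


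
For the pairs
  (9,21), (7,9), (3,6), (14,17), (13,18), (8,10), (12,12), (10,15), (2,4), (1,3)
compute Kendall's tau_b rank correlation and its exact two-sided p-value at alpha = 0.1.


Step 1: Enumerate the 45 unordered pairs (i,j) with i<j and classify each by sign(x_j-x_i) * sign(y_j-y_i).
  (1,2):dx=-2,dy=-12->C; (1,3):dx=-6,dy=-15->C; (1,4):dx=+5,dy=-4->D; (1,5):dx=+4,dy=-3->D
  (1,6):dx=-1,dy=-11->C; (1,7):dx=+3,dy=-9->D; (1,8):dx=+1,dy=-6->D; (1,9):dx=-7,dy=-17->C
  (1,10):dx=-8,dy=-18->C; (2,3):dx=-4,dy=-3->C; (2,4):dx=+7,dy=+8->C; (2,5):dx=+6,dy=+9->C
  (2,6):dx=+1,dy=+1->C; (2,7):dx=+5,dy=+3->C; (2,8):dx=+3,dy=+6->C; (2,9):dx=-5,dy=-5->C
  (2,10):dx=-6,dy=-6->C; (3,4):dx=+11,dy=+11->C; (3,5):dx=+10,dy=+12->C; (3,6):dx=+5,dy=+4->C
  (3,7):dx=+9,dy=+6->C; (3,8):dx=+7,dy=+9->C; (3,9):dx=-1,dy=-2->C; (3,10):dx=-2,dy=-3->C
  (4,5):dx=-1,dy=+1->D; (4,6):dx=-6,dy=-7->C; (4,7):dx=-2,dy=-5->C; (4,8):dx=-4,dy=-2->C
  (4,9):dx=-12,dy=-13->C; (4,10):dx=-13,dy=-14->C; (5,6):dx=-5,dy=-8->C; (5,7):dx=-1,dy=-6->C
  (5,8):dx=-3,dy=-3->C; (5,9):dx=-11,dy=-14->C; (5,10):dx=-12,dy=-15->C; (6,7):dx=+4,dy=+2->C
  (6,8):dx=+2,dy=+5->C; (6,9):dx=-6,dy=-6->C; (6,10):dx=-7,dy=-7->C; (7,8):dx=-2,dy=+3->D
  (7,9):dx=-10,dy=-8->C; (7,10):dx=-11,dy=-9->C; (8,9):dx=-8,dy=-11->C; (8,10):dx=-9,dy=-12->C
  (9,10):dx=-1,dy=-1->C
Step 2: C = 39, D = 6, total pairs = 45.
Step 3: tau = (C - D)/(n(n-1)/2) = (39 - 6)/45 = 0.733333.
Step 4: Exact two-sided p-value (enumerate n! = 3628800 permutations of y under H0): p = 0.002213.
Step 5: alpha = 0.1. reject H0.

tau_b = 0.7333 (C=39, D=6), p = 0.002213, reject H0.


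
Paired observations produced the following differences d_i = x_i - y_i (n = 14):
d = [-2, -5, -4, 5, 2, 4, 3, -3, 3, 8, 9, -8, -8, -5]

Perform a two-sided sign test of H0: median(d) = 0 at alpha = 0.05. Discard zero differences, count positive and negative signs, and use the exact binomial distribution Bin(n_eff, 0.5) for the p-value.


Step 1: Discard zero differences. Original n = 14; n_eff = number of nonzero differences = 14.
Nonzero differences (with sign): -2, -5, -4, +5, +2, +4, +3, -3, +3, +8, +9, -8, -8, -5
Step 2: Count signs: positive = 7, negative = 7.
Step 3: Under H0: P(positive) = 0.5, so the number of positives S ~ Bin(14, 0.5).
Step 4: Two-sided exact p-value = sum of Bin(14,0.5) probabilities at or below the observed probability = 1.000000.
Step 5: alpha = 0.05. fail to reject H0.

n_eff = 14, pos = 7, neg = 7, p = 1.000000, fail to reject H0.


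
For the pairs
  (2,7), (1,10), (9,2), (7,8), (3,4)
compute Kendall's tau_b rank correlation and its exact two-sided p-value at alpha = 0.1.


Step 1: Enumerate the 10 unordered pairs (i,j) with i<j and classify each by sign(x_j-x_i) * sign(y_j-y_i).
  (1,2):dx=-1,dy=+3->D; (1,3):dx=+7,dy=-5->D; (1,4):dx=+5,dy=+1->C; (1,5):dx=+1,dy=-3->D
  (2,3):dx=+8,dy=-8->D; (2,4):dx=+6,dy=-2->D; (2,5):dx=+2,dy=-6->D; (3,4):dx=-2,dy=+6->D
  (3,5):dx=-6,dy=+2->D; (4,5):dx=-4,dy=-4->C
Step 2: C = 2, D = 8, total pairs = 10.
Step 3: tau = (C - D)/(n(n-1)/2) = (2 - 8)/10 = -0.600000.
Step 4: Exact two-sided p-value (enumerate n! = 120 permutations of y under H0): p = 0.233333.
Step 5: alpha = 0.1. fail to reject H0.

tau_b = -0.6000 (C=2, D=8), p = 0.233333, fail to reject H0.


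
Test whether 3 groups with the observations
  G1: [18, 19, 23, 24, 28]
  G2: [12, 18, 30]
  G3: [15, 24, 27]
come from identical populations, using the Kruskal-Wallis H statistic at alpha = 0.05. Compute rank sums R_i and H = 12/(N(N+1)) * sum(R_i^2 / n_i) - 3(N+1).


Step 1: Combine all N = 11 observations and assign midranks.
sorted (value, group, rank): (12,G2,1), (15,G3,2), (18,G1,3.5), (18,G2,3.5), (19,G1,5), (23,G1,6), (24,G1,7.5), (24,G3,7.5), (27,G3,9), (28,G1,10), (30,G2,11)
Step 2: Sum ranks within each group.
R_1 = 32 (n_1 = 5)
R_2 = 15.5 (n_2 = 3)
R_3 = 18.5 (n_3 = 3)
Step 3: H = 12/(N(N+1)) * sum(R_i^2/n_i) - 3(N+1)
     = 12/(11*12) * (32^2/5 + 15.5^2/3 + 18.5^2/3) - 3*12
     = 0.090909 * 398.967 - 36
     = 0.269697.
Step 4: Ties present; correction factor C = 1 - 12/(11^3 - 11) = 0.990909. Corrected H = 0.269697 / 0.990909 = 0.272171.
Step 5: Under H0, H ~ chi^2(2); p-value = 0.872768.
Step 6: alpha = 0.05. fail to reject H0.

H = 0.2722, df = 2, p = 0.872768, fail to reject H0.


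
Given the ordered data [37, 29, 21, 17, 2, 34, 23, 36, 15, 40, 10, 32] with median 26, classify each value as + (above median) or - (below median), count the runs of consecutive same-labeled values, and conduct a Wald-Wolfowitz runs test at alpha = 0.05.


Step 1: Compute median = 26; label A = above, B = below.
Labels in order: AABBBABABABA  (n_A = 6, n_B = 6)
Step 2: Count runs R = 9.
Step 3: Under H0 (random ordering), E[R] = 2*n_A*n_B/(n_A+n_B) + 1 = 2*6*6/12 + 1 = 7.0000.
        Var[R] = 2*n_A*n_B*(2*n_A*n_B - n_A - n_B) / ((n_A+n_B)^2 * (n_A+n_B-1)) = 4320/1584 = 2.7273.
        SD[R] = 1.6514.
Step 4: Continuity-corrected z = (R - 0.5 - E[R]) / SD[R] = (9 - 0.5 - 7.0000) / 1.6514 = 0.9083.
Step 5: Two-sided p-value via normal approximation = 2*(1 - Phi(|z|)) = 0.363722.
Step 6: alpha = 0.05. fail to reject H0.

R = 9, z = 0.9083, p = 0.363722, fail to reject H0.


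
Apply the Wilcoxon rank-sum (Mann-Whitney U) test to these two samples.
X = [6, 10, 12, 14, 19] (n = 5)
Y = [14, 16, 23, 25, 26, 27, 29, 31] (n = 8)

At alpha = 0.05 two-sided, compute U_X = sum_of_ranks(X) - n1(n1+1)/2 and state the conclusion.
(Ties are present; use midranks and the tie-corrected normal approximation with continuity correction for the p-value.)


Step 1: Combine and sort all 13 observations; assign midranks.
sorted (value, group): (6,X), (10,X), (12,X), (14,X), (14,Y), (16,Y), (19,X), (23,Y), (25,Y), (26,Y), (27,Y), (29,Y), (31,Y)
ranks: 6->1, 10->2, 12->3, 14->4.5, 14->4.5, 16->6, 19->7, 23->8, 25->9, 26->10, 27->11, 29->12, 31->13
Step 2: Rank sum for X: R1 = 1 + 2 + 3 + 4.5 + 7 = 17.5.
Step 3: U_X = R1 - n1(n1+1)/2 = 17.5 - 5*6/2 = 17.5 - 15 = 2.5.
       U_Y = n1*n2 - U_X = 40 - 2.5 = 37.5.
Step 4: Ties are present, so use the tie-corrected normal approximation (with continuity correction) for the p-value.
Step 5: p-value = 0.012704; compare to alpha = 0.05. reject H0.

U_X = 2.5, p = 0.012704, reject H0 at alpha = 0.05.


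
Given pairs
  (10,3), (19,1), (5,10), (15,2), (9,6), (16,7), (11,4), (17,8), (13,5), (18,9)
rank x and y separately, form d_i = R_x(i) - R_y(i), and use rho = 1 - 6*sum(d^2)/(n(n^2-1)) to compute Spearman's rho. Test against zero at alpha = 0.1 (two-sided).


Step 1: Rank x and y separately (midranks; no ties here).
rank(x): 10->3, 19->10, 5->1, 15->6, 9->2, 16->7, 11->4, 17->8, 13->5, 18->9
rank(y): 3->3, 1->1, 10->10, 2->2, 6->6, 7->7, 4->4, 8->8, 5->5, 9->9
Step 2: d_i = R_x(i) - R_y(i); compute d_i^2.
  (3-3)^2=0, (10-1)^2=81, (1-10)^2=81, (6-2)^2=16, (2-6)^2=16, (7-7)^2=0, (4-4)^2=0, (8-8)^2=0, (5-5)^2=0, (9-9)^2=0
sum(d^2) = 194.
Step 3: rho = 1 - 6*194 / (10*(10^2 - 1)) = 1 - 1164/990 = -0.175758.
Step 4: Under H0, t = rho * sqrt((n-2)/(1-rho^2)) = -0.5050 ~ t(8).
Step 5: Two-sided p-value from the t-distribution with 8 df = 0.627188.
Step 6: alpha = 0.1. fail to reject H0.

rho = -0.1758, p = 0.627188, fail to reject H0 at alpha = 0.1.


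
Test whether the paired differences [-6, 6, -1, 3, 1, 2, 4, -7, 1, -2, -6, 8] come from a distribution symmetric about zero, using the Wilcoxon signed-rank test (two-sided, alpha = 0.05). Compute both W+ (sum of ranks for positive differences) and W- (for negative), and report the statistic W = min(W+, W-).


Step 1: Drop any zero differences (none here) and take |d_i|.
|d| = [6, 6, 1, 3, 1, 2, 4, 7, 1, 2, 6, 8]
Step 2: Midrank |d_i| (ties get averaged ranks).
ranks: |6|->9, |6|->9, |1|->2, |3|->6, |1|->2, |2|->4.5, |4|->7, |7|->11, |1|->2, |2|->4.5, |6|->9, |8|->12
Step 3: Attach original signs; sum ranks with positive sign and with negative sign.
W+ = 9 + 6 + 2 + 4.5 + 7 + 2 + 12 = 42.5
W- = 9 + 2 + 11 + 4.5 + 9 = 35.5
(Check: W+ + W- = 78 should equal n(n+1)/2 = 78.)
Step 4: Test statistic W = min(W+, W-) = 35.5.
Step 5: Ties in |d|, so use the tie-corrected normal approximation.
        E[W] = n(n+1)/4 = 12*13/4 = 39.
        Tie groups: |d|=1 (t=3), |d|=2 (t=2), |d|=6 (t=3); sum(t^3 - t) = 54.
        Var[W] = n(n+1)(2n+1)/24 - sum(t^3-t)/48 = 3900/24 - 54/48 = 161.375.
        z = (W - E[W]) / sqrt(Var[W]) = (35.5 - 39) / 12.7033 = -0.2755.
        Two-sided p = 2*Phi(z) = 0.782918.
Step 6: alpha = 0.05. fail to reject H0.

W+ = 42.5, W- = 35.5, W = min = 35.5, p = 0.782918, fail to reject H0.


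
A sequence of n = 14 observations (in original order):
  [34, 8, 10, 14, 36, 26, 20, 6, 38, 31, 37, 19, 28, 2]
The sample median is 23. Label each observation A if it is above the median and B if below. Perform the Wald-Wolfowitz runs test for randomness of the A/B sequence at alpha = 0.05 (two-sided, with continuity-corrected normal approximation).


Step 1: Compute median = 23; label A = above, B = below.
Labels in order: ABBBAABBAAABAB  (n_A = 7, n_B = 7)
Step 2: Count runs R = 8.
Step 3: Under H0 (random ordering), E[R] = 2*n_A*n_B/(n_A+n_B) + 1 = 2*7*7/14 + 1 = 8.0000.
        Var[R] = 2*n_A*n_B*(2*n_A*n_B - n_A - n_B) / ((n_A+n_B)^2 * (n_A+n_B-1)) = 8232/2548 = 3.2308.
        SD[R] = 1.7974.
Step 4: R = E[R], so z = 0 with no continuity correction.
Step 5: Two-sided p-value via normal approximation = 2*(1 - Phi(|z|)) = 1.000000.
Step 6: alpha = 0.05. fail to reject H0.

R = 8, z = 0.0000, p = 1.000000, fail to reject H0.


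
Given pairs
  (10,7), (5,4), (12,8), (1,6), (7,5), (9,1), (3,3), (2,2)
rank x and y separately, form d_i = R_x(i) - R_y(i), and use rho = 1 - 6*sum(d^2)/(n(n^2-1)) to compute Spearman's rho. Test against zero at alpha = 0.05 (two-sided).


Step 1: Rank x and y separately (midranks; no ties here).
rank(x): 10->7, 5->4, 12->8, 1->1, 7->5, 9->6, 3->3, 2->2
rank(y): 7->7, 4->4, 8->8, 6->6, 5->5, 1->1, 3->3, 2->2
Step 2: d_i = R_x(i) - R_y(i); compute d_i^2.
  (7-7)^2=0, (4-4)^2=0, (8-8)^2=0, (1-6)^2=25, (5-5)^2=0, (6-1)^2=25, (3-3)^2=0, (2-2)^2=0
sum(d^2) = 50.
Step 3: rho = 1 - 6*50 / (8*(8^2 - 1)) = 1 - 300/504 = 0.404762.
Step 4: Under H0, t = rho * sqrt((n-2)/(1-rho^2)) = 1.0842 ~ t(6).
Step 5: Two-sided p-value from the t-distribution with 6 df = 0.319889.
Step 6: alpha = 0.05. fail to reject H0.

rho = 0.4048, p = 0.319889, fail to reject H0 at alpha = 0.05.


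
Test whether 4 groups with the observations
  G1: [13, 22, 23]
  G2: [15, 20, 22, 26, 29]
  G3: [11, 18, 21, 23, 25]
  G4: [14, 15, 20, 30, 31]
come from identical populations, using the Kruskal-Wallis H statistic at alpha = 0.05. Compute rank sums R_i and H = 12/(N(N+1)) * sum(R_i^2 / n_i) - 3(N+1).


Step 1: Combine all N = 18 observations and assign midranks.
sorted (value, group, rank): (11,G3,1), (13,G1,2), (14,G4,3), (15,G2,4.5), (15,G4,4.5), (18,G3,6), (20,G2,7.5), (20,G4,7.5), (21,G3,9), (22,G1,10.5), (22,G2,10.5), (23,G1,12.5), (23,G3,12.5), (25,G3,14), (26,G2,15), (29,G2,16), (30,G4,17), (31,G4,18)
Step 2: Sum ranks within each group.
R_1 = 25 (n_1 = 3)
R_2 = 53.5 (n_2 = 5)
R_3 = 42.5 (n_3 = 5)
R_4 = 50 (n_4 = 5)
Step 3: H = 12/(N(N+1)) * sum(R_i^2/n_i) - 3(N+1)
     = 12/(18*19) * (25^2/3 + 53.5^2/5 + 42.5^2/5 + 50^2/5) - 3*19
     = 0.035088 * 1642.03 - 57
     = 0.615205.
Step 4: Ties present; correction factor C = 1 - 24/(18^3 - 18) = 0.995872. Corrected H = 0.615205 / 0.995872 = 0.617755.
Step 5: Under H0, H ~ chi^2(3); p-value = 0.892356.
Step 6: alpha = 0.05. fail to reject H0.

H = 0.6178, df = 3, p = 0.892356, fail to reject H0.


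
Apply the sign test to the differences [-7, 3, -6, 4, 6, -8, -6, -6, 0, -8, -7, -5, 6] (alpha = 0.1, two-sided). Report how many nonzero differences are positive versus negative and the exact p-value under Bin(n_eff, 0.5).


Step 1: Discard zero differences. Original n = 13; n_eff = number of nonzero differences = 12.
Nonzero differences (with sign): -7, +3, -6, +4, +6, -8, -6, -6, -8, -7, -5, +6
Step 2: Count signs: positive = 4, negative = 8.
Step 3: Under H0: P(positive) = 0.5, so the number of positives S ~ Bin(12, 0.5).
Step 4: Two-sided exact p-value = sum of Bin(12,0.5) probabilities at or below the observed probability = 0.387695.
Step 5: alpha = 0.1. fail to reject H0.

n_eff = 12, pos = 4, neg = 8, p = 0.387695, fail to reject H0.


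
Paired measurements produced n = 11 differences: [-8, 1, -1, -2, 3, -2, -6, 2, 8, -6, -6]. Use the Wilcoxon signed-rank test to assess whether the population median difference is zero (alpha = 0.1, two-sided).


Step 1: Drop any zero differences (none here) and take |d_i|.
|d| = [8, 1, 1, 2, 3, 2, 6, 2, 8, 6, 6]
Step 2: Midrank |d_i| (ties get averaged ranks).
ranks: |8|->10.5, |1|->1.5, |1|->1.5, |2|->4, |3|->6, |2|->4, |6|->8, |2|->4, |8|->10.5, |6|->8, |6|->8
Step 3: Attach original signs; sum ranks with positive sign and with negative sign.
W+ = 1.5 + 6 + 4 + 10.5 = 22
W- = 10.5 + 1.5 + 4 + 4 + 8 + 8 + 8 = 44
(Check: W+ + W- = 66 should equal n(n+1)/2 = 66.)
Step 4: Test statistic W = min(W+, W-) = 22.
Step 5: Ties in |d|, so use the tie-corrected normal approximation.
        E[W] = n(n+1)/4 = 11*12/4 = 33.
        Tie groups: |d|=1 (t=2), |d|=2 (t=3), |d|=6 (t=3), |d|=8 (t=2); sum(t^3 - t) = 60.
        Var[W] = n(n+1)(2n+1)/24 - sum(t^3-t)/48 = 3036/24 - 60/48 = 125.25.
        z = (W - E[W]) / sqrt(Var[W]) = (22 - 33) / 11.1915 = -0.9829.
        Two-sided p = 2*Phi(z) = 0.325663.
Step 6: alpha = 0.1. fail to reject H0.

W+ = 22, W- = 44, W = min = 22, p = 0.325663, fail to reject H0.


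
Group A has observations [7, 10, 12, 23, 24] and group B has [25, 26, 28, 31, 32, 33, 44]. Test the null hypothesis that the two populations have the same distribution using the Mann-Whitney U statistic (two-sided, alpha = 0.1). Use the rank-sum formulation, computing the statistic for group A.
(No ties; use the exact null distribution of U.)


Step 1: Combine and sort all 12 observations; assign midranks.
sorted (value, group): (7,X), (10,X), (12,X), (23,X), (24,X), (25,Y), (26,Y), (28,Y), (31,Y), (32,Y), (33,Y), (44,Y)
ranks: 7->1, 10->2, 12->3, 23->4, 24->5, 25->6, 26->7, 28->8, 31->9, 32->10, 33->11, 44->12
Step 2: Rank sum for X: R1 = 1 + 2 + 3 + 4 + 5 = 15.
Step 3: U_X = R1 - n1(n1+1)/2 = 15 - 5*6/2 = 15 - 15 = 0.
       U_Y = n1*n2 - U_X = 35 - 0 = 35.
Step 4: No ties, so the exact null distribution of U (based on enumerating the C(12,5) = 792 equally likely rank assignments) gives the two-sided p-value.
Step 5: p-value = 0.002525; compare to alpha = 0.1. reject H0.

U_X = 0, p = 0.002525, reject H0 at alpha = 0.1.


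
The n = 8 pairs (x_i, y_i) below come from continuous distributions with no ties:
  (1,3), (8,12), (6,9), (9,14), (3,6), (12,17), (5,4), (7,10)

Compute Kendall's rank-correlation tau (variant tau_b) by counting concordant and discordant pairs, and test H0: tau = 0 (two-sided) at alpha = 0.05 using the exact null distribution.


Step 1: Enumerate the 28 unordered pairs (i,j) with i<j and classify each by sign(x_j-x_i) * sign(y_j-y_i).
  (1,2):dx=+7,dy=+9->C; (1,3):dx=+5,dy=+6->C; (1,4):dx=+8,dy=+11->C; (1,5):dx=+2,dy=+3->C
  (1,6):dx=+11,dy=+14->C; (1,7):dx=+4,dy=+1->C; (1,8):dx=+6,dy=+7->C; (2,3):dx=-2,dy=-3->C
  (2,4):dx=+1,dy=+2->C; (2,5):dx=-5,dy=-6->C; (2,6):dx=+4,dy=+5->C; (2,7):dx=-3,dy=-8->C
  (2,8):dx=-1,dy=-2->C; (3,4):dx=+3,dy=+5->C; (3,5):dx=-3,dy=-3->C; (3,6):dx=+6,dy=+8->C
  (3,7):dx=-1,dy=-5->C; (3,8):dx=+1,dy=+1->C; (4,5):dx=-6,dy=-8->C; (4,6):dx=+3,dy=+3->C
  (4,7):dx=-4,dy=-10->C; (4,8):dx=-2,dy=-4->C; (5,6):dx=+9,dy=+11->C; (5,7):dx=+2,dy=-2->D
  (5,8):dx=+4,dy=+4->C; (6,7):dx=-7,dy=-13->C; (6,8):dx=-5,dy=-7->C; (7,8):dx=+2,dy=+6->C
Step 2: C = 27, D = 1, total pairs = 28.
Step 3: tau = (C - D)/(n(n-1)/2) = (27 - 1)/28 = 0.928571.
Step 4: Exact two-sided p-value (enumerate n! = 40320 permutations of y under H0): p = 0.000397.
Step 5: alpha = 0.05. reject H0.

tau_b = 0.9286 (C=27, D=1), p = 0.000397, reject H0.


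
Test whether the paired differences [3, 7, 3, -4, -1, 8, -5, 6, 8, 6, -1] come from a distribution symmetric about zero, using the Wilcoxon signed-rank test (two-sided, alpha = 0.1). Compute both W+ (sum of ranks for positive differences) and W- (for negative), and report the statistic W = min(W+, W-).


Step 1: Drop any zero differences (none here) and take |d_i|.
|d| = [3, 7, 3, 4, 1, 8, 5, 6, 8, 6, 1]
Step 2: Midrank |d_i| (ties get averaged ranks).
ranks: |3|->3.5, |7|->9, |3|->3.5, |4|->5, |1|->1.5, |8|->10.5, |5|->6, |6|->7.5, |8|->10.5, |6|->7.5, |1|->1.5
Step 3: Attach original signs; sum ranks with positive sign and with negative sign.
W+ = 3.5 + 9 + 3.5 + 10.5 + 7.5 + 10.5 + 7.5 = 52
W- = 5 + 1.5 + 6 + 1.5 = 14
(Check: W+ + W- = 66 should equal n(n+1)/2 = 66.)
Step 4: Test statistic W = min(W+, W-) = 14.
Step 5: Ties in |d|, so use the tie-corrected normal approximation.
        E[W] = n(n+1)/4 = 11*12/4 = 33.
        Tie groups: |d|=1 (t=2), |d|=3 (t=2), |d|=6 (t=2), |d|=8 (t=2); sum(t^3 - t) = 24.
        Var[W] = n(n+1)(2n+1)/24 - sum(t^3-t)/48 = 3036/24 - 24/48 = 126.
        z = (W - E[W]) / sqrt(Var[W]) = (14 - 33) / 11.2250 = -1.6927.
        Two-sided p = 2*Phi(z) = 0.090521.
Step 6: alpha = 0.1. reject H0.

W+ = 52, W- = 14, W = min = 14, p = 0.090521, reject H0.


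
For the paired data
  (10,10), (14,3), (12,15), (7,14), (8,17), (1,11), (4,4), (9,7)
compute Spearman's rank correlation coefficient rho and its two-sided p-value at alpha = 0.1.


Step 1: Rank x and y separately (midranks; no ties here).
rank(x): 10->6, 14->8, 12->7, 7->3, 8->4, 1->1, 4->2, 9->5
rank(y): 10->4, 3->1, 15->7, 14->6, 17->8, 11->5, 4->2, 7->3
Step 2: d_i = R_x(i) - R_y(i); compute d_i^2.
  (6-4)^2=4, (8-1)^2=49, (7-7)^2=0, (3-6)^2=9, (4-8)^2=16, (1-5)^2=16, (2-2)^2=0, (5-3)^2=4
sum(d^2) = 98.
Step 3: rho = 1 - 6*98 / (8*(8^2 - 1)) = 1 - 588/504 = -0.166667.
Step 4: Under H0, t = rho * sqrt((n-2)/(1-rho^2)) = -0.4140 ~ t(6).
Step 5: Two-sided p-value from the t-distribution with 6 df = 0.693239.
Step 6: alpha = 0.1. fail to reject H0.

rho = -0.1667, p = 0.693239, fail to reject H0 at alpha = 0.1.


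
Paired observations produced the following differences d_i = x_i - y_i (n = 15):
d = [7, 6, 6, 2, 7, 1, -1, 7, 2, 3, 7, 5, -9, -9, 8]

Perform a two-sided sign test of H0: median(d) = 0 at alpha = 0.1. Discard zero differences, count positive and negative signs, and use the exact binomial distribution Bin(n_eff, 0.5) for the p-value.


Step 1: Discard zero differences. Original n = 15; n_eff = number of nonzero differences = 15.
Nonzero differences (with sign): +7, +6, +6, +2, +7, +1, -1, +7, +2, +3, +7, +5, -9, -9, +8
Step 2: Count signs: positive = 12, negative = 3.
Step 3: Under H0: P(positive) = 0.5, so the number of positives S ~ Bin(15, 0.5).
Step 4: Two-sided exact p-value = sum of Bin(15,0.5) probabilities at or below the observed probability = 0.035156.
Step 5: alpha = 0.1. reject H0.

n_eff = 15, pos = 12, neg = 3, p = 0.035156, reject H0.


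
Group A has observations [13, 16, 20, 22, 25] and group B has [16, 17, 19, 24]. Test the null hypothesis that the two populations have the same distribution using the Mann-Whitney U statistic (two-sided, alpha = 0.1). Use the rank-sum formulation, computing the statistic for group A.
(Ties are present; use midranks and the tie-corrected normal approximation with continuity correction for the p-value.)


Step 1: Combine and sort all 9 observations; assign midranks.
sorted (value, group): (13,X), (16,X), (16,Y), (17,Y), (19,Y), (20,X), (22,X), (24,Y), (25,X)
ranks: 13->1, 16->2.5, 16->2.5, 17->4, 19->5, 20->6, 22->7, 24->8, 25->9
Step 2: Rank sum for X: R1 = 1 + 2.5 + 6 + 7 + 9 = 25.5.
Step 3: U_X = R1 - n1(n1+1)/2 = 25.5 - 5*6/2 = 25.5 - 15 = 10.5.
       U_Y = n1*n2 - U_X = 20 - 10.5 = 9.5.
Step 4: Ties are present, so use the tie-corrected normal approximation (with continuity correction) for the p-value.
Step 5: p-value = 1.000000; compare to alpha = 0.1. fail to reject H0.

U_X = 10.5, p = 1.000000, fail to reject H0 at alpha = 0.1.


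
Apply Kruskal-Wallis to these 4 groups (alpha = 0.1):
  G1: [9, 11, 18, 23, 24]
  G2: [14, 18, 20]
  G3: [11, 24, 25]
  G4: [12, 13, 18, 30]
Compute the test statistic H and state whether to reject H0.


Step 1: Combine all N = 15 observations and assign midranks.
sorted (value, group, rank): (9,G1,1), (11,G1,2.5), (11,G3,2.5), (12,G4,4), (13,G4,5), (14,G2,6), (18,G1,8), (18,G2,8), (18,G4,8), (20,G2,10), (23,G1,11), (24,G1,12.5), (24,G3,12.5), (25,G3,14), (30,G4,15)
Step 2: Sum ranks within each group.
R_1 = 35 (n_1 = 5)
R_2 = 24 (n_2 = 3)
R_3 = 29 (n_3 = 3)
R_4 = 32 (n_4 = 4)
Step 3: H = 12/(N(N+1)) * sum(R_i^2/n_i) - 3(N+1)
     = 12/(15*16) * (35^2/5 + 24^2/3 + 29^2/3 + 32^2/4) - 3*16
     = 0.050000 * 973.333 - 48
     = 0.666667.
Step 4: Ties present; correction factor C = 1 - 36/(15^3 - 15) = 0.989286. Corrected H = 0.666667 / 0.989286 = 0.673887.
Step 5: Under H0, H ~ chi^2(3); p-value = 0.879328.
Step 6: alpha = 0.1. fail to reject H0.

H = 0.6739, df = 3, p = 0.879328, fail to reject H0.


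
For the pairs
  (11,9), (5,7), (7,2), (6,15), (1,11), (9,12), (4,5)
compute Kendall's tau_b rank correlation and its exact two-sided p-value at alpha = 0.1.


Step 1: Enumerate the 21 unordered pairs (i,j) with i<j and classify each by sign(x_j-x_i) * sign(y_j-y_i).
  (1,2):dx=-6,dy=-2->C; (1,3):dx=-4,dy=-7->C; (1,4):dx=-5,dy=+6->D; (1,5):dx=-10,dy=+2->D
  (1,6):dx=-2,dy=+3->D; (1,7):dx=-7,dy=-4->C; (2,3):dx=+2,dy=-5->D; (2,4):dx=+1,dy=+8->C
  (2,5):dx=-4,dy=+4->D; (2,6):dx=+4,dy=+5->C; (2,7):dx=-1,dy=-2->C; (3,4):dx=-1,dy=+13->D
  (3,5):dx=-6,dy=+9->D; (3,6):dx=+2,dy=+10->C; (3,7):dx=-3,dy=+3->D; (4,5):dx=-5,dy=-4->C
  (4,6):dx=+3,dy=-3->D; (4,7):dx=-2,dy=-10->C; (5,6):dx=+8,dy=+1->C; (5,7):dx=+3,dy=-6->D
  (6,7):dx=-5,dy=-7->C
Step 2: C = 11, D = 10, total pairs = 21.
Step 3: tau = (C - D)/(n(n-1)/2) = (11 - 10)/21 = 0.047619.
Step 4: Exact two-sided p-value (enumerate n! = 5040 permutations of y under H0): p = 1.000000.
Step 5: alpha = 0.1. fail to reject H0.

tau_b = 0.0476 (C=11, D=10), p = 1.000000, fail to reject H0.


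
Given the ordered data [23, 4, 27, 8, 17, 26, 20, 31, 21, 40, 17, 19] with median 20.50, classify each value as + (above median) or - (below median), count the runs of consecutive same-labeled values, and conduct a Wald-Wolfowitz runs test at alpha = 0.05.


Step 1: Compute median = 20.50; label A = above, B = below.
Labels in order: ABABBABAAABB  (n_A = 6, n_B = 6)
Step 2: Count runs R = 8.
Step 3: Under H0 (random ordering), E[R] = 2*n_A*n_B/(n_A+n_B) + 1 = 2*6*6/12 + 1 = 7.0000.
        Var[R] = 2*n_A*n_B*(2*n_A*n_B - n_A - n_B) / ((n_A+n_B)^2 * (n_A+n_B-1)) = 4320/1584 = 2.7273.
        SD[R] = 1.6514.
Step 4: Continuity-corrected z = (R - 0.5 - E[R]) / SD[R] = (8 - 0.5 - 7.0000) / 1.6514 = 0.3028.
Step 5: Two-sided p-value via normal approximation = 2*(1 - Phi(|z|)) = 0.762069.
Step 6: alpha = 0.05. fail to reject H0.

R = 8, z = 0.3028, p = 0.762069, fail to reject H0.


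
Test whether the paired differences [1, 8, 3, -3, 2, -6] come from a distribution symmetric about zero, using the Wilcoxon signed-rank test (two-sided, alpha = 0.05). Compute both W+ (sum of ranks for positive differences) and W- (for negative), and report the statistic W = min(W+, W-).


Step 1: Drop any zero differences (none here) and take |d_i|.
|d| = [1, 8, 3, 3, 2, 6]
Step 2: Midrank |d_i| (ties get averaged ranks).
ranks: |1|->1, |8|->6, |3|->3.5, |3|->3.5, |2|->2, |6|->5
Step 3: Attach original signs; sum ranks with positive sign and with negative sign.
W+ = 1 + 6 + 3.5 + 2 = 12.5
W- = 3.5 + 5 = 8.5
(Check: W+ + W- = 21 should equal n(n+1)/2 = 21.)
Step 4: Test statistic W = min(W+, W-) = 8.5.
Step 5: Ties in |d|, so use the tie-corrected normal approximation.
        E[W] = n(n+1)/4 = 6*7/4 = 10.5.
        Tie groups: |d|=3 (t=2); sum(t^3 - t) = 6.
        Var[W] = n(n+1)(2n+1)/24 - sum(t^3-t)/48 = 546/24 - 6/48 = 22.625.
        z = (W - E[W]) / sqrt(Var[W]) = (8.5 - 10.5) / 4.7566 = -0.4205.
        Two-sided p = 2*Phi(z) = 0.674142.
Step 6: alpha = 0.05. fail to reject H0.

W+ = 12.5, W- = 8.5, W = min = 8.5, p = 0.674142, fail to reject H0.


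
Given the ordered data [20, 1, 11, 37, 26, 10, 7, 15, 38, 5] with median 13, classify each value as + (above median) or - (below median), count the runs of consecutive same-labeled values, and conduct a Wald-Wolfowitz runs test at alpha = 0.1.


Step 1: Compute median = 13; label A = above, B = below.
Labels in order: ABBAABBAAB  (n_A = 5, n_B = 5)
Step 2: Count runs R = 6.
Step 3: Under H0 (random ordering), E[R] = 2*n_A*n_B/(n_A+n_B) + 1 = 2*5*5/10 + 1 = 6.0000.
        Var[R] = 2*n_A*n_B*(2*n_A*n_B - n_A - n_B) / ((n_A+n_B)^2 * (n_A+n_B-1)) = 2000/900 = 2.2222.
        SD[R] = 1.4907.
Step 4: R = E[R], so z = 0 with no continuity correction.
Step 5: Two-sided p-value via normal approximation = 2*(1 - Phi(|z|)) = 1.000000.
Step 6: alpha = 0.1. fail to reject H0.

R = 6, z = 0.0000, p = 1.000000, fail to reject H0.


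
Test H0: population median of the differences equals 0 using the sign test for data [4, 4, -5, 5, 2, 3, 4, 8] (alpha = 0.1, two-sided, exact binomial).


Step 1: Discard zero differences. Original n = 8; n_eff = number of nonzero differences = 8.
Nonzero differences (with sign): +4, +4, -5, +5, +2, +3, +4, +8
Step 2: Count signs: positive = 7, negative = 1.
Step 3: Under H0: P(positive) = 0.5, so the number of positives S ~ Bin(8, 0.5).
Step 4: Two-sided exact p-value = sum of Bin(8,0.5) probabilities at or below the observed probability = 0.070312.
Step 5: alpha = 0.1. reject H0.

n_eff = 8, pos = 7, neg = 1, p = 0.070312, reject H0.


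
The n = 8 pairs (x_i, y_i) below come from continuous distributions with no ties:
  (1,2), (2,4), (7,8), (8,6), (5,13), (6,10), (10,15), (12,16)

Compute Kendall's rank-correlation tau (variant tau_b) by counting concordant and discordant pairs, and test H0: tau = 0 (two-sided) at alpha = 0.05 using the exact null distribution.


Step 1: Enumerate the 28 unordered pairs (i,j) with i<j and classify each by sign(x_j-x_i) * sign(y_j-y_i).
  (1,2):dx=+1,dy=+2->C; (1,3):dx=+6,dy=+6->C; (1,4):dx=+7,dy=+4->C; (1,5):dx=+4,dy=+11->C
  (1,6):dx=+5,dy=+8->C; (1,7):dx=+9,dy=+13->C; (1,8):dx=+11,dy=+14->C; (2,3):dx=+5,dy=+4->C
  (2,4):dx=+6,dy=+2->C; (2,5):dx=+3,dy=+9->C; (2,6):dx=+4,dy=+6->C; (2,7):dx=+8,dy=+11->C
  (2,8):dx=+10,dy=+12->C; (3,4):dx=+1,dy=-2->D; (3,5):dx=-2,dy=+5->D; (3,6):dx=-1,dy=+2->D
  (3,7):dx=+3,dy=+7->C; (3,8):dx=+5,dy=+8->C; (4,5):dx=-3,dy=+7->D; (4,6):dx=-2,dy=+4->D
  (4,7):dx=+2,dy=+9->C; (4,8):dx=+4,dy=+10->C; (5,6):dx=+1,dy=-3->D; (5,7):dx=+5,dy=+2->C
  (5,8):dx=+7,dy=+3->C; (6,7):dx=+4,dy=+5->C; (6,8):dx=+6,dy=+6->C; (7,8):dx=+2,dy=+1->C
Step 2: C = 22, D = 6, total pairs = 28.
Step 3: tau = (C - D)/(n(n-1)/2) = (22 - 6)/28 = 0.571429.
Step 4: Exact two-sided p-value (enumerate n! = 40320 permutations of y under H0): p = 0.061012.
Step 5: alpha = 0.05. fail to reject H0.

tau_b = 0.5714 (C=22, D=6), p = 0.061012, fail to reject H0.


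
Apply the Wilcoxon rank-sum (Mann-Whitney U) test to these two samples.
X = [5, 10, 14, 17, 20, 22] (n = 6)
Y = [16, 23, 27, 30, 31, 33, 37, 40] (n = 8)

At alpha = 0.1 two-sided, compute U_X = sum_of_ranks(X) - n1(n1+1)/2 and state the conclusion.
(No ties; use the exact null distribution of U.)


Step 1: Combine and sort all 14 observations; assign midranks.
sorted (value, group): (5,X), (10,X), (14,X), (16,Y), (17,X), (20,X), (22,X), (23,Y), (27,Y), (30,Y), (31,Y), (33,Y), (37,Y), (40,Y)
ranks: 5->1, 10->2, 14->3, 16->4, 17->5, 20->6, 22->7, 23->8, 27->9, 30->10, 31->11, 33->12, 37->13, 40->14
Step 2: Rank sum for X: R1 = 1 + 2 + 3 + 5 + 6 + 7 = 24.
Step 3: U_X = R1 - n1(n1+1)/2 = 24 - 6*7/2 = 24 - 21 = 3.
       U_Y = n1*n2 - U_X = 48 - 3 = 45.
Step 4: No ties, so the exact null distribution of U (based on enumerating the C(14,6) = 3003 equally likely rank assignments) gives the two-sided p-value.
Step 5: p-value = 0.004662; compare to alpha = 0.1. reject H0.

U_X = 3, p = 0.004662, reject H0 at alpha = 0.1.


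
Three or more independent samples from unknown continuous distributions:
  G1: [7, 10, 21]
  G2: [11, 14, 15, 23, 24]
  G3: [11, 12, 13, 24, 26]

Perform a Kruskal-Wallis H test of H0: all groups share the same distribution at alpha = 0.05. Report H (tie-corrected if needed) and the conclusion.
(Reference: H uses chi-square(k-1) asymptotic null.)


Step 1: Combine all N = 13 observations and assign midranks.
sorted (value, group, rank): (7,G1,1), (10,G1,2), (11,G2,3.5), (11,G3,3.5), (12,G3,5), (13,G3,6), (14,G2,7), (15,G2,8), (21,G1,9), (23,G2,10), (24,G2,11.5), (24,G3,11.5), (26,G3,13)
Step 2: Sum ranks within each group.
R_1 = 12 (n_1 = 3)
R_2 = 40 (n_2 = 5)
R_3 = 39 (n_3 = 5)
Step 3: H = 12/(N(N+1)) * sum(R_i^2/n_i) - 3(N+1)
     = 12/(13*14) * (12^2/3 + 40^2/5 + 39^2/5) - 3*14
     = 0.065934 * 672.2 - 42
     = 2.320879.
Step 4: Ties present; correction factor C = 1 - 12/(13^3 - 13) = 0.994505. Corrected H = 2.320879 / 0.994505 = 2.333702.
Step 5: Under H0, H ~ chi^2(2); p-value = 0.311346.
Step 6: alpha = 0.05. fail to reject H0.

H = 2.3337, df = 2, p = 0.311346, fail to reject H0.


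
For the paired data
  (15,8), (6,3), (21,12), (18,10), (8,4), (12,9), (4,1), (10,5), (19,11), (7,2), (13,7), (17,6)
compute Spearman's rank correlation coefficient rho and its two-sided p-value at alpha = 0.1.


Step 1: Rank x and y separately (midranks; no ties here).
rank(x): 15->8, 6->2, 21->12, 18->10, 8->4, 12->6, 4->1, 10->5, 19->11, 7->3, 13->7, 17->9
rank(y): 8->8, 3->3, 12->12, 10->10, 4->4, 9->9, 1->1, 5->5, 11->11, 2->2, 7->7, 6->6
Step 2: d_i = R_x(i) - R_y(i); compute d_i^2.
  (8-8)^2=0, (2-3)^2=1, (12-12)^2=0, (10-10)^2=0, (4-4)^2=0, (6-9)^2=9, (1-1)^2=0, (5-5)^2=0, (11-11)^2=0, (3-2)^2=1, (7-7)^2=0, (9-6)^2=9
sum(d^2) = 20.
Step 3: rho = 1 - 6*20 / (12*(12^2 - 1)) = 1 - 120/1716 = 0.930070.
Step 4: Under H0, t = rho * sqrt((n-2)/(1-rho^2)) = 8.0057 ~ t(10).
Step 5: Two-sided p-value from the t-distribution with 10 df = 0.000012.
Step 6: alpha = 0.1. reject H0.

rho = 0.9301, p = 0.000012, reject H0 at alpha = 0.1.


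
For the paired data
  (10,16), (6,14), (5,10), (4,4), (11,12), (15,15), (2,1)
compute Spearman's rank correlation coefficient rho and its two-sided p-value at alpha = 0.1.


Step 1: Rank x and y separately (midranks; no ties here).
rank(x): 10->5, 6->4, 5->3, 4->2, 11->6, 15->7, 2->1
rank(y): 16->7, 14->5, 10->3, 4->2, 12->4, 15->6, 1->1
Step 2: d_i = R_x(i) - R_y(i); compute d_i^2.
  (5-7)^2=4, (4-5)^2=1, (3-3)^2=0, (2-2)^2=0, (6-4)^2=4, (7-6)^2=1, (1-1)^2=0
sum(d^2) = 10.
Step 3: rho = 1 - 6*10 / (7*(7^2 - 1)) = 1 - 60/336 = 0.821429.
Step 4: Under H0, t = rho * sqrt((n-2)/(1-rho^2)) = 3.2206 ~ t(5).
Step 5: Two-sided p-value from the t-distribution with 5 df = 0.023449.
Step 6: alpha = 0.1. reject H0.

rho = 0.8214, p = 0.023449, reject H0 at alpha = 0.1.


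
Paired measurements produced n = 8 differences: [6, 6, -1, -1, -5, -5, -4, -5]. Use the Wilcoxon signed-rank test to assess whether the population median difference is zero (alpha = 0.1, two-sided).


Step 1: Drop any zero differences (none here) and take |d_i|.
|d| = [6, 6, 1, 1, 5, 5, 4, 5]
Step 2: Midrank |d_i| (ties get averaged ranks).
ranks: |6|->7.5, |6|->7.5, |1|->1.5, |1|->1.5, |5|->5, |5|->5, |4|->3, |5|->5
Step 3: Attach original signs; sum ranks with positive sign and with negative sign.
W+ = 7.5 + 7.5 = 15
W- = 1.5 + 1.5 + 5 + 5 + 3 + 5 = 21
(Check: W+ + W- = 36 should equal n(n+1)/2 = 36.)
Step 4: Test statistic W = min(W+, W-) = 15.
Step 5: Ties in |d|, so use the tie-corrected normal approximation.
        E[W] = n(n+1)/4 = 8*9/4 = 18.
        Tie groups: |d|=1 (t=2), |d|=5 (t=3), |d|=6 (t=2); sum(t^3 - t) = 36.
        Var[W] = n(n+1)(2n+1)/24 - sum(t^3-t)/48 = 1224/24 - 36/48 = 50.25.
        z = (W - E[W]) / sqrt(Var[W]) = (15 - 18) / 7.0887 = -0.4232.
        Two-sided p = 2*Phi(z) = 0.672144.
Step 6: alpha = 0.1. fail to reject H0.

W+ = 15, W- = 21, W = min = 15, p = 0.672144, fail to reject H0.


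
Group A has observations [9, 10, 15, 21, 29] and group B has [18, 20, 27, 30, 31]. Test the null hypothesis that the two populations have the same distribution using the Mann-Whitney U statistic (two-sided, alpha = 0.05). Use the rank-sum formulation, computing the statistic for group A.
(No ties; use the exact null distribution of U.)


Step 1: Combine and sort all 10 observations; assign midranks.
sorted (value, group): (9,X), (10,X), (15,X), (18,Y), (20,Y), (21,X), (27,Y), (29,X), (30,Y), (31,Y)
ranks: 9->1, 10->2, 15->3, 18->4, 20->5, 21->6, 27->7, 29->8, 30->9, 31->10
Step 2: Rank sum for X: R1 = 1 + 2 + 3 + 6 + 8 = 20.
Step 3: U_X = R1 - n1(n1+1)/2 = 20 - 5*6/2 = 20 - 15 = 5.
       U_Y = n1*n2 - U_X = 25 - 5 = 20.
Step 4: No ties, so the exact null distribution of U (based on enumerating the C(10,5) = 252 equally likely rank assignments) gives the two-sided p-value.
Step 5: p-value = 0.150794; compare to alpha = 0.05. fail to reject H0.

U_X = 5, p = 0.150794, fail to reject H0 at alpha = 0.05.


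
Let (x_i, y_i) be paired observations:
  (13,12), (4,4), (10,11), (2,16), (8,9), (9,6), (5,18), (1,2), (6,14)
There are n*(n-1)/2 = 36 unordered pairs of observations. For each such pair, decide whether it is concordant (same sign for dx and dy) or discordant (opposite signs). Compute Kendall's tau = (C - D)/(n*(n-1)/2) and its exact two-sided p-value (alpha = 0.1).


Step 1: Enumerate the 36 unordered pairs (i,j) with i<j and classify each by sign(x_j-x_i) * sign(y_j-y_i).
  (1,2):dx=-9,dy=-8->C; (1,3):dx=-3,dy=-1->C; (1,4):dx=-11,dy=+4->D; (1,5):dx=-5,dy=-3->C
  (1,6):dx=-4,dy=-6->C; (1,7):dx=-8,dy=+6->D; (1,8):dx=-12,dy=-10->C; (1,9):dx=-7,dy=+2->D
  (2,3):dx=+6,dy=+7->C; (2,4):dx=-2,dy=+12->D; (2,5):dx=+4,dy=+5->C; (2,6):dx=+5,dy=+2->C
  (2,7):dx=+1,dy=+14->C; (2,8):dx=-3,dy=-2->C; (2,9):dx=+2,dy=+10->C; (3,4):dx=-8,dy=+5->D
  (3,5):dx=-2,dy=-2->C; (3,6):dx=-1,dy=-5->C; (3,7):dx=-5,dy=+7->D; (3,8):dx=-9,dy=-9->C
  (3,9):dx=-4,dy=+3->D; (4,5):dx=+6,dy=-7->D; (4,6):dx=+7,dy=-10->D; (4,7):dx=+3,dy=+2->C
  (4,8):dx=-1,dy=-14->C; (4,9):dx=+4,dy=-2->D; (5,6):dx=+1,dy=-3->D; (5,7):dx=-3,dy=+9->D
  (5,8):dx=-7,dy=-7->C; (5,9):dx=-2,dy=+5->D; (6,7):dx=-4,dy=+12->D; (6,8):dx=-8,dy=-4->C
  (6,9):dx=-3,dy=+8->D; (7,8):dx=-4,dy=-16->C; (7,9):dx=+1,dy=-4->D; (8,9):dx=+5,dy=+12->C
Step 2: C = 20, D = 16, total pairs = 36.
Step 3: tau = (C - D)/(n(n-1)/2) = (20 - 16)/36 = 0.111111.
Step 4: Exact two-sided p-value (enumerate n! = 362880 permutations of y under H0): p = 0.761414.
Step 5: alpha = 0.1. fail to reject H0.

tau_b = 0.1111 (C=20, D=16), p = 0.761414, fail to reject H0.


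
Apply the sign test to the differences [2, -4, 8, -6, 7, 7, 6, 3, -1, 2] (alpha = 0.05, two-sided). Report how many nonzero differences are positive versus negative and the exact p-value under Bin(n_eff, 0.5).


Step 1: Discard zero differences. Original n = 10; n_eff = number of nonzero differences = 10.
Nonzero differences (with sign): +2, -4, +8, -6, +7, +7, +6, +3, -1, +2
Step 2: Count signs: positive = 7, negative = 3.
Step 3: Under H0: P(positive) = 0.5, so the number of positives S ~ Bin(10, 0.5).
Step 4: Two-sided exact p-value = sum of Bin(10,0.5) probabilities at or below the observed probability = 0.343750.
Step 5: alpha = 0.05. fail to reject H0.

n_eff = 10, pos = 7, neg = 3, p = 0.343750, fail to reject H0.


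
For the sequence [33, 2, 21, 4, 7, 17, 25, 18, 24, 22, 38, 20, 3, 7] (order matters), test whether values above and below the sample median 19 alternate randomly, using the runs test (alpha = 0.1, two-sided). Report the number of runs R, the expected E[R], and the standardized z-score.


Step 1: Compute median = 19; label A = above, B = below.
Labels in order: ABABBBABAAAABB  (n_A = 7, n_B = 7)
Step 2: Count runs R = 8.
Step 3: Under H0 (random ordering), E[R] = 2*n_A*n_B/(n_A+n_B) + 1 = 2*7*7/14 + 1 = 8.0000.
        Var[R] = 2*n_A*n_B*(2*n_A*n_B - n_A - n_B) / ((n_A+n_B)^2 * (n_A+n_B-1)) = 8232/2548 = 3.2308.
        SD[R] = 1.7974.
Step 4: R = E[R], so z = 0 with no continuity correction.
Step 5: Two-sided p-value via normal approximation = 2*(1 - Phi(|z|)) = 1.000000.
Step 6: alpha = 0.1. fail to reject H0.

R = 8, z = 0.0000, p = 1.000000, fail to reject H0.


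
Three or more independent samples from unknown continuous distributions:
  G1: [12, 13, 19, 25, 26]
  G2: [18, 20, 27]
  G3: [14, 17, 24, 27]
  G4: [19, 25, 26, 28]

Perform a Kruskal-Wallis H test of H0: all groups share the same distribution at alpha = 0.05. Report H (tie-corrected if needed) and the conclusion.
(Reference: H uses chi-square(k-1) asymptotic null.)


Step 1: Combine all N = 16 observations and assign midranks.
sorted (value, group, rank): (12,G1,1), (13,G1,2), (14,G3,3), (17,G3,4), (18,G2,5), (19,G1,6.5), (19,G4,6.5), (20,G2,8), (24,G3,9), (25,G1,10.5), (25,G4,10.5), (26,G1,12.5), (26,G4,12.5), (27,G2,14.5), (27,G3,14.5), (28,G4,16)
Step 2: Sum ranks within each group.
R_1 = 32.5 (n_1 = 5)
R_2 = 27.5 (n_2 = 3)
R_3 = 30.5 (n_3 = 4)
R_4 = 45.5 (n_4 = 4)
Step 3: H = 12/(N(N+1)) * sum(R_i^2/n_i) - 3(N+1)
     = 12/(16*17) * (32.5^2/5 + 27.5^2/3 + 30.5^2/4 + 45.5^2/4) - 3*17
     = 0.044118 * 1213.46 - 51
     = 2.534926.
Step 4: Ties present; correction factor C = 1 - 24/(16^3 - 16) = 0.994118. Corrected H = 2.534926 / 0.994118 = 2.549926.
Step 5: Under H0, H ~ chi^2(3); p-value = 0.466336.
Step 6: alpha = 0.05. fail to reject H0.

H = 2.5499, df = 3, p = 0.466336, fail to reject H0.


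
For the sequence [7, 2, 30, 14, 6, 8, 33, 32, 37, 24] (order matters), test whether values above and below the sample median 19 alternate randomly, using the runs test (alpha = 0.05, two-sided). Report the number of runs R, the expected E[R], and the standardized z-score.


Step 1: Compute median = 19; label A = above, B = below.
Labels in order: BBABBBAAAA  (n_A = 5, n_B = 5)
Step 2: Count runs R = 4.
Step 3: Under H0 (random ordering), E[R] = 2*n_A*n_B/(n_A+n_B) + 1 = 2*5*5/10 + 1 = 6.0000.
        Var[R] = 2*n_A*n_B*(2*n_A*n_B - n_A - n_B) / ((n_A+n_B)^2 * (n_A+n_B-1)) = 2000/900 = 2.2222.
        SD[R] = 1.4907.
Step 4: Continuity-corrected z = (R + 0.5 - E[R]) / SD[R] = (4 + 0.5 - 6.0000) / 1.4907 = -1.0062.
Step 5: Two-sided p-value via normal approximation = 2*(1 - Phi(|z|)) = 0.314305.
Step 6: alpha = 0.05. fail to reject H0.

R = 4, z = -1.0062, p = 0.314305, fail to reject H0.


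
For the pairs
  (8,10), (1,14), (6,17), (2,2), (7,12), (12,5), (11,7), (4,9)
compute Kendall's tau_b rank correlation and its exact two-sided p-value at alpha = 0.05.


Step 1: Enumerate the 28 unordered pairs (i,j) with i<j and classify each by sign(x_j-x_i) * sign(y_j-y_i).
  (1,2):dx=-7,dy=+4->D; (1,3):dx=-2,dy=+7->D; (1,4):dx=-6,dy=-8->C; (1,5):dx=-1,dy=+2->D
  (1,6):dx=+4,dy=-5->D; (1,7):dx=+3,dy=-3->D; (1,8):dx=-4,dy=-1->C; (2,3):dx=+5,dy=+3->C
  (2,4):dx=+1,dy=-12->D; (2,5):dx=+6,dy=-2->D; (2,6):dx=+11,dy=-9->D; (2,7):dx=+10,dy=-7->D
  (2,8):dx=+3,dy=-5->D; (3,4):dx=-4,dy=-15->C; (3,5):dx=+1,dy=-5->D; (3,6):dx=+6,dy=-12->D
  (3,7):dx=+5,dy=-10->D; (3,8):dx=-2,dy=-8->C; (4,5):dx=+5,dy=+10->C; (4,6):dx=+10,dy=+3->C
  (4,7):dx=+9,dy=+5->C; (4,8):dx=+2,dy=+7->C; (5,6):dx=+5,dy=-7->D; (5,7):dx=+4,dy=-5->D
  (5,8):dx=-3,dy=-3->C; (6,7):dx=-1,dy=+2->D; (6,8):dx=-8,dy=+4->D; (7,8):dx=-7,dy=+2->D
Step 2: C = 10, D = 18, total pairs = 28.
Step 3: tau = (C - D)/(n(n-1)/2) = (10 - 18)/28 = -0.285714.
Step 4: Exact two-sided p-value (enumerate n! = 40320 permutations of y under H0): p = 0.398760.
Step 5: alpha = 0.05. fail to reject H0.

tau_b = -0.2857 (C=10, D=18), p = 0.398760, fail to reject H0.


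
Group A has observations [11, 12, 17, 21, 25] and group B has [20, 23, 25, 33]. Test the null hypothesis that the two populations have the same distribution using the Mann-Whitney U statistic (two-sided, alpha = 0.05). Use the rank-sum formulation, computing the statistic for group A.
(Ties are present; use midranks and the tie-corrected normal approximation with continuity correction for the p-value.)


Step 1: Combine and sort all 9 observations; assign midranks.
sorted (value, group): (11,X), (12,X), (17,X), (20,Y), (21,X), (23,Y), (25,X), (25,Y), (33,Y)
ranks: 11->1, 12->2, 17->3, 20->4, 21->5, 23->6, 25->7.5, 25->7.5, 33->9
Step 2: Rank sum for X: R1 = 1 + 2 + 3 + 5 + 7.5 = 18.5.
Step 3: U_X = R1 - n1(n1+1)/2 = 18.5 - 5*6/2 = 18.5 - 15 = 3.5.
       U_Y = n1*n2 - U_X = 20 - 3.5 = 16.5.
Step 4: Ties are present, so use the tie-corrected normal approximation (with continuity correction) for the p-value.
Step 5: p-value = 0.139983; compare to alpha = 0.05. fail to reject H0.

U_X = 3.5, p = 0.139983, fail to reject H0 at alpha = 0.05.
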